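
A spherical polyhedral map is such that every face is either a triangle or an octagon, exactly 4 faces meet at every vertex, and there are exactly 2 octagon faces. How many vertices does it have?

16

Let x be the number of triangles; then F = 2 + x.
Edge–face incidences: 2E = 8·2 + 3·x = 16 + 3x.
Every vertex has degree 4, so 4V = 2E.
Euler: V − E + F = 2 ⇒ (2E)/4 − E + (2 + x) = 2.
Multiply by 8: 2·(2E) − 4·(2E) + 8·(2 + x) = 16, i.e. 16 + 8x − 2·(16 + 3x) = 16.
Collecting terms: 2x − 16 = 16, so 2x = 32, so x = 16.
Then 2E = 16 + 3·16 = 64, so E = 32, V = 2E/4 = 16, F = 2 + 16 = 18.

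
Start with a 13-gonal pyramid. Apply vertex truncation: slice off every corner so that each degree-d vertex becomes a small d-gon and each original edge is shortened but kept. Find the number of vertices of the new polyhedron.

52

The base solid has V = 14, E = 26, F = 14.
Truncation replaces each original edge-end by a new vertex, so V′ = 2E = 52.
Each original edge survives, and each old vertex of degree d contributes d new edges; summing degrees gives Σd = 2E, so E′ = E + 2E = 3E = 78.
Each original face survives and each original vertex becomes one new face: F′ = F + V = 28.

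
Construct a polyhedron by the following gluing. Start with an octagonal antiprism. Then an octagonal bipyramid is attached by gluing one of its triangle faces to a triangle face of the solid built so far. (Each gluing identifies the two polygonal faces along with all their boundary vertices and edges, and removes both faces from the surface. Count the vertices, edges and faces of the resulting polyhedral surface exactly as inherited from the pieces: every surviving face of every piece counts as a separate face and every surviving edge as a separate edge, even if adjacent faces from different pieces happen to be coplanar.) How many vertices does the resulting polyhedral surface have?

An octagonal antiprism: V=16, E=32, F=18.
Attach an octagonal bipyramid (V=10, E=24, F=16) along a 3-gon: merge 3 vertices and 3 edges, delete both glued faces → V=23, E=53, F=32.
Check: V − E + F = 23 − 53 + 32 = 2.

23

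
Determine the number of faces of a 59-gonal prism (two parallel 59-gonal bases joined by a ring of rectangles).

61

A prism on an n-gon has two n-gon bases and n rectangular sides: V = 2·59 = 118, E = 3·59 = 177, F = 59 + 2 = 61.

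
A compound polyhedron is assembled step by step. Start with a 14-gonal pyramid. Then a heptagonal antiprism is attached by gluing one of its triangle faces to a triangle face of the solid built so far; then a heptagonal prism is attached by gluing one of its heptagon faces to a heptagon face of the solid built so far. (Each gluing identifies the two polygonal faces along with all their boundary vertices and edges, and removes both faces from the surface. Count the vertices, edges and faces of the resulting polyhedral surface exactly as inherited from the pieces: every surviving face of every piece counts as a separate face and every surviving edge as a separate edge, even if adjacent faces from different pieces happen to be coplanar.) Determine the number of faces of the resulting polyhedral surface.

A 14-gonal pyramid: V=15, E=28, F=15.
Attach a heptagonal antiprism (V=14, E=28, F=16) along a 3-gon: merge 3 vertices and 3 edges, delete both glued faces → V=26, E=53, F=29.
Attach a heptagonal prism (V=14, E=21, F=9) along a 7-gon: merge 7 vertices and 7 edges, delete both glued faces → V=33, E=67, F=36.
Check: V − E + F = 33 − 67 + 36 = 2.

36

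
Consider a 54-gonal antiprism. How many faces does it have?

110

An antiprism on an n-gon has two n-gon caps and 2n triangles: V = 2·54 = 108, E = 4·54 = 216, F = 2·54 + 2 = 110.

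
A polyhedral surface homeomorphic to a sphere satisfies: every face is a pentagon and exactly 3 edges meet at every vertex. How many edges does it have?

30

Each face has 5 edges and each edge borders two faces, so 2E = 5F.
Each vertex has degree 3, so 3V = 2E and hence V = 5F/3.
Euler: V − E + F = 2 ⇒ (5F/3) − (5F/2) + F = 2.
Multiply by 6: (10 − 15 + 6)F = 12, i.e. 1F = 12.
So F = 12, E = 5·12/2 = 30, V = 5·12/3 = 20.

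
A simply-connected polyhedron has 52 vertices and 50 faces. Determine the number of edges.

Here V − E + F = 2.
E = V + F − (2) = 52 + 50 − (2) = 100.

100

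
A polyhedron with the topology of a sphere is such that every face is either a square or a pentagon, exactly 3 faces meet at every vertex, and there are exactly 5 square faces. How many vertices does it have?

Let x be the number of pentagons; then F = 5 + x.
Edge–face incidences: 2E = 4·5 + 5·x = 20 + 5x.
Every vertex has degree 3, so 3V = 2E.
Euler: V − E + F = 2 ⇒ (2E)/3 − E + (5 + x) = 2.
Multiply by 6: 2·(2E) − 3·(2E) + 6·(5 + x) = 12, i.e. 30 + 6x − (20 + 5x) = 12.
Collecting terms: x + 10 = 12, so x = 2.
Then 2E = 20 + 5·2 = 30, so E = 15, V = 2E/3 = 10, F = 5 + 2 = 7.

10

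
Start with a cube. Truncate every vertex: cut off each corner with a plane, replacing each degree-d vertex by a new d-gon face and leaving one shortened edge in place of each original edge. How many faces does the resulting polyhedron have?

The base solid has V = 8, E = 12, F = 6.
Truncation replaces each original edge-end by a new vertex, so V′ = 2E = 24.
Each original edge survives, and each old vertex of degree d contributes d new edges; summing degrees gives Σd = 2E, so E′ = E + 2E = 3E = 36.
Each original face survives and each original vertex becomes one new face: F′ = F + V = 14.

14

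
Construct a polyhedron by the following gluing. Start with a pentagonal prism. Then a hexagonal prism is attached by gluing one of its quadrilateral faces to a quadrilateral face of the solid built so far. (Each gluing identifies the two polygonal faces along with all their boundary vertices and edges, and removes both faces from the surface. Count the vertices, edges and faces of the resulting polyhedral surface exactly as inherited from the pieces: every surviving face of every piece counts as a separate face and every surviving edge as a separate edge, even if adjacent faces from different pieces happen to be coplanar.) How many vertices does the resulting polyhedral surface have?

18

A pentagonal prism: V=10, E=15, F=7.
Attach a hexagonal prism (V=12, E=18, F=8) along a 4-gon: merge 4 vertices and 4 edges, delete both glued faces → V=18, E=29, F=13.
Check: V − E + F = 18 − 29 + 13 = 2.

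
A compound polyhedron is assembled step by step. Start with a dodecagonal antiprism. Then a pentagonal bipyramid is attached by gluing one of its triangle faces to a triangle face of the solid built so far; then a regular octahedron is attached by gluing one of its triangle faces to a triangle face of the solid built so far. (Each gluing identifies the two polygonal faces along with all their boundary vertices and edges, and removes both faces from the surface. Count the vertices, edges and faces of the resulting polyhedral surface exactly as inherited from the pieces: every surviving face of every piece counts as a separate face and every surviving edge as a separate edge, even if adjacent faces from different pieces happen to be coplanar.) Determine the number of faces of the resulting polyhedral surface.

40

A dodecagonal antiprism: V=24, E=48, F=26.
Attach a pentagonal bipyramid (V=7, E=15, F=10) along a 3-gon: merge 3 vertices and 3 edges, delete both glued faces → V=28, E=60, F=34.
Attach a regular octahedron (V=6, E=12, F=8) along a 3-gon: merge 3 vertices and 3 edges, delete both glued faces → V=31, E=69, F=40.
Check: V − E + F = 31 − 69 + 40 = 2.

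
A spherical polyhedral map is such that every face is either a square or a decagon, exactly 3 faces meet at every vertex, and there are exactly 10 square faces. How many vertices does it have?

20

Let x be the number of decagons; then F = 10 + x.
Edge–face incidences: 2E = 4·10 + 10·x = 40 + 10x.
Every vertex has degree 3, so 3V = 2E.
Euler: V − E + F = 2 ⇒ (2E)/3 − E + (10 + x) = 2.
Multiply by 6: 2·(2E) − 3·(2E) + 6·(10 + x) = 12, i.e. 60 + 6x − (40 + 10x) = 12.
Collecting terms: −4x + 20 = 12, so −4x = −8, so x = 2.
Then 2E = 40 + 10·2 = 60, so E = 30, V = 2E/3 = 20, F = 10 + 2 = 12.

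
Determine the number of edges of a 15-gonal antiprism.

An antiprism on an n-gon has two n-gon caps and 2n triangles: V = 2·15 = 30, E = 4·15 = 60, F = 2·15 + 2 = 32.

60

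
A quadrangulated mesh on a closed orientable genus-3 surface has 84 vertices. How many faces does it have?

88

χ = 2 − 2·3 = -4, and every face is a square so 4F = 2E.
V − E + F = -4 with E = 4F/2 gives 84 − (4/2 − 1)·F = -4, so F = 88 and E = 176.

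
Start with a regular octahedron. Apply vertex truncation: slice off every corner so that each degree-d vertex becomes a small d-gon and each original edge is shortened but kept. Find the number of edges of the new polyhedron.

The base solid has V = 6, E = 12, F = 8.
Truncation replaces each original edge-end by a new vertex, so V′ = 2E = 24.
Each original edge survives, and each old vertex of degree d contributes d new edges; summing degrees gives Σd = 2E, so E′ = E + 2E = 3E = 36.
Each original face survives and each original vertex becomes one new face: F′ = F + V = 14.

36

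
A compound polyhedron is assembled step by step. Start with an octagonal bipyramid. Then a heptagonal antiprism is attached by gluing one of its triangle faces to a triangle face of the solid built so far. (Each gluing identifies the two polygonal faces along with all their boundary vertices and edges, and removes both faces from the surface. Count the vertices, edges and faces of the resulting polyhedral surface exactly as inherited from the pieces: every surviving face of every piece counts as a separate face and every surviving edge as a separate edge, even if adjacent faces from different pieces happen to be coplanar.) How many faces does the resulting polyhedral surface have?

30

An octagonal bipyramid: V=10, E=24, F=16.
Attach a heptagonal antiprism (V=14, E=28, F=16) along a 3-gon: merge 3 vertices and 3 edges, delete both glued faces → V=21, E=49, F=30.
Check: V − E + F = 21 − 49 + 30 = 2.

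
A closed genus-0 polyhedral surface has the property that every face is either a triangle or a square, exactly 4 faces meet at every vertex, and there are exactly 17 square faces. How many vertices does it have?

23

Let x be the number of triangles; then F = 17 + x.
Edge–face incidences: 2E = 4·17 + 3·x = 68 + 3x.
Every vertex has degree 4, so 4V = 2E.
Euler: V − E + F = 2 ⇒ (2E)/4 − E + (17 + x) = 2.
Multiply by 8: 2·(2E) − 4·(2E) + 8·(17 + x) = 16, i.e. 136 + 8x − 2·(68 + 3x) = 16.
Collecting terms: 2x = 16, so x = 8.
Then 2E = 68 + 3·8 = 92, so E = 46, V = 2E/4 = 23, F = 17 + 8 = 25.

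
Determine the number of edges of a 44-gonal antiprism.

176

An antiprism on an n-gon has two n-gon caps and 2n triangles: V = 2·44 = 88, E = 4·44 = 176, F = 2·44 + 2 = 90.
Check: V − E + F = 88 − 176 + 90 = 2.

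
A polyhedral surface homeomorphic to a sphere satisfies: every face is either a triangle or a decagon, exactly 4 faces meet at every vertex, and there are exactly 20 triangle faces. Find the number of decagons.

Let x be the number of decagons; then F = 20 + x.
Edge–face incidences: 2E = 3·20 + 10·x = 60 + 10x.
Every vertex has degree 4, so 4V = 2E.
Euler: V − E + F = 2 ⇒ (2E)/4 − E + (20 + x) = 2.
Multiply by 8: 2·(2E) − 4·(2E) + 8·(20 + x) = 16, i.e. 160 + 8x − 2·(60 + 10x) = 16.
Collecting terms: −12x + 40 = 16, so −12x = −24, so x = 2.
Then 2E = 60 + 10·2 = 80, so E = 40, V = 2E/4 = 20, F = 20 + 2 = 22.

2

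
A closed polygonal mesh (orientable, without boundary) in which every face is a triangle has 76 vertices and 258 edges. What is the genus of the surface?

6

Every face is a triangle and each edge borders two faces, so 3F = 2·258, giving F = 172.
χ = V − E + F = 76 − 258 + 172 = -10.
For a closed orientable surface χ = 2 − 2g, so g = (2 − (-10))/2 = 6.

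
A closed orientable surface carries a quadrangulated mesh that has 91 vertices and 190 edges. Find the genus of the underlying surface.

3

Every face is a square and each edge borders two faces, so 4F = 2·190, giving F = 95.
χ = V − E + F = 91 − 190 + 95 = -4.
For a closed orientable surface χ = 2 − 2g, so g = (2 − (-4))/2 = 3.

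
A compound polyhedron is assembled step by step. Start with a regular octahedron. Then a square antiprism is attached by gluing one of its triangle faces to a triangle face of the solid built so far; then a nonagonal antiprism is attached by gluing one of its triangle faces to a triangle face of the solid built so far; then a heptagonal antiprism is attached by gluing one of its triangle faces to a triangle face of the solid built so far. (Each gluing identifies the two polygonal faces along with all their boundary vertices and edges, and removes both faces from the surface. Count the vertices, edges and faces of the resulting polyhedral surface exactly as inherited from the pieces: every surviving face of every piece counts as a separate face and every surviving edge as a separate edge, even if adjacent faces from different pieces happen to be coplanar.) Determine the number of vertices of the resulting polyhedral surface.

A regular octahedron: V=6, E=12, F=8.
Attach a square antiprism (V=8, E=16, F=10) along a 3-gon: merge 3 vertices and 3 edges, delete both glued faces → V=11, E=25, F=16.
Attach a nonagonal antiprism (V=18, E=36, F=20) along a 3-gon: merge 3 vertices and 3 edges, delete both glued faces → V=26, E=58, F=34.
Attach a heptagonal antiprism (V=14, E=28, F=16) along a 3-gon: merge 3 vertices and 3 edges, delete both glued faces → V=37, E=83, F=48.
Check: V − E + F = 37 − 83 + 48 = 2.

37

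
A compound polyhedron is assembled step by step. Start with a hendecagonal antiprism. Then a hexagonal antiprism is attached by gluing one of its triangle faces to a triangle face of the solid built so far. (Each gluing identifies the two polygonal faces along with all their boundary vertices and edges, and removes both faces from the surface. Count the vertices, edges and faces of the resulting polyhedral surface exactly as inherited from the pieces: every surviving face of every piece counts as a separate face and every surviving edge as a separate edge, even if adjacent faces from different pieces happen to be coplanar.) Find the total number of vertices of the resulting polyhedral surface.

A hendecagonal antiprism: V=22, E=44, F=24.
Attach a hexagonal antiprism (V=12, E=24, F=14) along a 3-gon: merge 3 vertices and 3 edges, delete both glued faces → V=31, E=65, F=36.
Check: V − E + F = 31 − 65 + 36 = 2.

31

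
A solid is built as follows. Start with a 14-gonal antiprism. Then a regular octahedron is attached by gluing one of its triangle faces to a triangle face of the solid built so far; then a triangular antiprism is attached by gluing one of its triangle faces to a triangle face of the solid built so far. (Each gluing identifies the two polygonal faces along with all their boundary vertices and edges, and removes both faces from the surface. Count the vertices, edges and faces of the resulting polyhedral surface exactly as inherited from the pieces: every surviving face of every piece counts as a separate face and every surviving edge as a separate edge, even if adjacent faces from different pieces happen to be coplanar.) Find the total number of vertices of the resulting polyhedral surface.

34

A 14-gonal antiprism: V=28, E=56, F=30.
Attach a regular octahedron (V=6, E=12, F=8) along a 3-gon: merge 3 vertices and 3 edges, delete both glued faces → V=31, E=65, F=36.
Attach a triangular antiprism (V=6, E=12, F=8) along a 3-gon: merge 3 vertices and 3 edges, delete both glued faces → V=34, E=74, F=42.
Check: V − E + F = 34 − 74 + 42 = 2.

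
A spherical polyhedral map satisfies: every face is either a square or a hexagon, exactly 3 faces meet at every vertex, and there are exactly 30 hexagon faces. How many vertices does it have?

Let x be the number of squares; then F = 30 + x.
Edge–face incidences: 2E = 6·30 + 4·x = 180 + 4x.
Every vertex has degree 3, so 3V = 2E.
Euler: V − E + F = 2 ⇒ (2E)/3 − E + (30 + x) = 2.
Multiply by 6: 2·(2E) − 3·(2E) + 6·(30 + x) = 12, i.e. 180 + 6x − (180 + 4x) = 12.
Collecting terms: 2x = 12, so x = 6.
Then 2E = 180 + 4·6 = 204, so E = 102, V = 2E/3 = 68, F = 30 + 6 = 36.

68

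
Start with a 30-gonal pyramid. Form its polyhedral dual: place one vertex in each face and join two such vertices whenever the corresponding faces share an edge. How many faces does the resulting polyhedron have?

31

The base solid has V = 31, E = 60, F = 31.
The dual swaps V and F and preserves E: V′ = F = 31, E′ = E = 60, F′ = V = 31.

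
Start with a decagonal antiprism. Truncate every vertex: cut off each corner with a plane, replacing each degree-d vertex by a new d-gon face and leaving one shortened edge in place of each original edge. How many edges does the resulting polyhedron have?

The base solid has V = 20, E = 40, F = 22.
Truncation replaces each original edge-end by a new vertex, so V′ = 2E = 80.
Each original edge survives, and each old vertex of degree d contributes d new edges; summing degrees gives Σd = 2E, so E′ = E + 2E = 3E = 120.
Each original face survives and each original vertex becomes one new face: F′ = F + V = 42.

120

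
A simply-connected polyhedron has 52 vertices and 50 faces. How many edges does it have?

Here V − E + F = 2.
E = V + F − (2) = 52 + 50 − (2) = 100.

100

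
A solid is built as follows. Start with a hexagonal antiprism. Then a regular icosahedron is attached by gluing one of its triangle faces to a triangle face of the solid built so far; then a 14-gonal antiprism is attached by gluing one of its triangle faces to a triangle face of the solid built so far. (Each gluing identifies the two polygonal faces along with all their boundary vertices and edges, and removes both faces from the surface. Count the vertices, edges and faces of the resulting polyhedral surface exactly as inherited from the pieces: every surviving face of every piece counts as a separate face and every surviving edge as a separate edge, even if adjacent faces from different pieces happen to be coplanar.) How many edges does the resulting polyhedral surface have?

104

A hexagonal antiprism: V=12, E=24, F=14.
Attach a regular icosahedron (V=12, E=30, F=20) along a 3-gon: merge 3 vertices and 3 edges, delete both glued faces → V=21, E=51, F=32.
Attach a 14-gonal antiprism (V=28, E=56, F=30) along a 3-gon: merge 3 vertices and 3 edges, delete both glued faces → V=46, E=104, F=60.
Check: V − E + F = 46 − 104 + 60 = 2.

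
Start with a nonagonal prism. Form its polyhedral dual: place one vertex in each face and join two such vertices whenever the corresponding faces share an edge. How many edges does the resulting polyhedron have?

27

The base solid has V = 18, E = 27, F = 11.
The dual swaps V and F and preserves E: V′ = F = 11, E′ = E = 27, F′ = V = 18.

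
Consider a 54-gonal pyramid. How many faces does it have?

55

A pyramid on an n-gon base has one n-gon and n triangles: V = 54 + 1 = 55, E = 2·54 = 108, F = 54 + 1 = 55.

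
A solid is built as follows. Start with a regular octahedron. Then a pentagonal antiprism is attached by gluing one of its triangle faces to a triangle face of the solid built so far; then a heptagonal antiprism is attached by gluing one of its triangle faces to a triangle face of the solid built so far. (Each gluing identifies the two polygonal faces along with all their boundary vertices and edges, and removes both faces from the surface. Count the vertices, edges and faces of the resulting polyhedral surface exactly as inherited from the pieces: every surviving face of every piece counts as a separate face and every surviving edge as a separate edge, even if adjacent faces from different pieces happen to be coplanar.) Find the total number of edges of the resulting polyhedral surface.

54

A regular octahedron: V=6, E=12, F=8.
Attach a pentagonal antiprism (V=10, E=20, F=12) along a 3-gon: merge 3 vertices and 3 edges, delete both glued faces → V=13, E=29, F=18.
Attach a heptagonal antiprism (V=14, E=28, F=16) along a 3-gon: merge 3 vertices and 3 edges, delete both glued faces → V=24, E=54, F=32.
Check: V − E + F = 24 − 54 + 32 = 2.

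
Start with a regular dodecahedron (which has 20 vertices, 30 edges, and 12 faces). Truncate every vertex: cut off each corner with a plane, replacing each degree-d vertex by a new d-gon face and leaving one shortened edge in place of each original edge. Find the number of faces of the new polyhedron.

32

Truncation replaces each original edge-end by a new vertex, so V′ = 2E = 60.
Each original edge survives, and each old vertex of degree d contributes d new edges; summing degrees gives Σd = 2E, so E′ = E + 2E = 3E = 90.
Each original face survives and each original vertex becomes one new face: F′ = F + V = 32.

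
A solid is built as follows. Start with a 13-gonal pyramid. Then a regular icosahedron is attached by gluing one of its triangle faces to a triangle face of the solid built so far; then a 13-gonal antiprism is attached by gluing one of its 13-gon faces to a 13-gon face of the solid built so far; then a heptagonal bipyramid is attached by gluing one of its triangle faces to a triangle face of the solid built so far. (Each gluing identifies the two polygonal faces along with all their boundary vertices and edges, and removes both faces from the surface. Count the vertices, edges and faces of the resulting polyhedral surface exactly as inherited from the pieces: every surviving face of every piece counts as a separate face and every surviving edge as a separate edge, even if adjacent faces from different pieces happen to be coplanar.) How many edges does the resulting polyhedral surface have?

A 13-gonal pyramid: V=14, E=26, F=14.
Attach a regular icosahedron (V=12, E=30, F=20) along a 3-gon: merge 3 vertices and 3 edges, delete both glued faces → V=23, E=53, F=32.
Attach a 13-gonal antiprism (V=26, E=52, F=28) along a 13-gon: merge 13 vertices and 13 edges, delete both glued faces → V=36, E=92, F=58.
Attach a heptagonal bipyramid (V=9, E=21, F=14) along a 3-gon: merge 3 vertices and 3 edges, delete both glued faces → V=42, E=110, F=70.
Check: V − E + F = 42 − 110 + 70 = 2.

110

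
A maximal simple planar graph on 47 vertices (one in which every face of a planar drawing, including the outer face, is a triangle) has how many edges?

In a plane triangulation 3F = 2E and V − E + F = 2, so E = 3V − 6 = 3·47 − 6 = 135.

135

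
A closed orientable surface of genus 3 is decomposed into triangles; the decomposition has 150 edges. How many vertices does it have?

χ = 2 − 2·3 = -4, and every face is a triangle so 3F = 2E.
F = 2E/3 = 100. Then V = -4 + E − F = -4 + 150 − 100 = 46.

46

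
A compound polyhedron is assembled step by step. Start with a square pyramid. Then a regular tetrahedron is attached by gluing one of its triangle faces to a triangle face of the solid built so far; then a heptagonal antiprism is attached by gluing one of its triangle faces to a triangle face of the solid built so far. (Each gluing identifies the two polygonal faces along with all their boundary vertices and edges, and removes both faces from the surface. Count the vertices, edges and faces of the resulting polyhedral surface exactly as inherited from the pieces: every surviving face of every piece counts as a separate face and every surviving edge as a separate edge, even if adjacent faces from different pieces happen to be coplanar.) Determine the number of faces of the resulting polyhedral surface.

21

A square pyramid: V=5, E=8, F=5.
Attach a regular tetrahedron (V=4, E=6, F=4) along a 3-gon: merge 3 vertices and 3 edges, delete both glued faces → V=6, E=11, F=7.
Attach a heptagonal antiprism (V=14, E=28, F=16) along a 3-gon: merge 3 vertices and 3 edges, delete both glued faces → V=17, E=36, F=21.
Check: V − E + F = 17 − 36 + 21 = 2.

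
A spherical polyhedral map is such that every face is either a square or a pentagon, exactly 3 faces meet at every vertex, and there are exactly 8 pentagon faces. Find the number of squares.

Let x be the number of squares; then F = 8 + x.
Edge–face incidences: 2E = 5·8 + 4·x = 40 + 4x.
Every vertex has degree 3, so 3V = 2E.
Euler: V − E + F = 2 ⇒ (2E)/3 − E + (8 + x) = 2.
Multiply by 6: 2·(2E) − 3·(2E) + 6·(8 + x) = 12, i.e. 48 + 6x − (40 + 4x) = 12.
Collecting terms: 2x + 8 = 12, so 2x = 4, so x = 2.
Then 2E = 40 + 4·2 = 48, so E = 24, V = 2E/3 = 16, F = 8 + 2 = 10.

2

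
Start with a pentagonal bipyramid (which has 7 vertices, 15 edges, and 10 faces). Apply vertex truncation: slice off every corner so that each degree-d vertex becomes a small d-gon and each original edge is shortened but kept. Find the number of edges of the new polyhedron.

45

Truncation replaces each original edge-end by a new vertex, so V′ = 2E = 30.
Each original edge survives, and each old vertex of degree d contributes d new edges; summing degrees gives Σd = 2E, so E′ = E + 2E = 3E = 45.
Each original face survives and each original vertex becomes one new face: F′ = F + V = 17.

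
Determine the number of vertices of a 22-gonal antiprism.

An antiprism on an n-gon has two n-gon caps and 2n triangles: V = 2·22 = 44, E = 4·22 = 88, F = 2·22 + 2 = 46.

44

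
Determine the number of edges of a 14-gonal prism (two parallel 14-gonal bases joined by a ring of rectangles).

42

A prism on an n-gon has two n-gon bases and n rectangular sides: V = 2·14 = 28, E = 3·14 = 42, F = 14 + 2 = 16.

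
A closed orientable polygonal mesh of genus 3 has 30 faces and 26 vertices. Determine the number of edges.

For a closed orientable surface of genus 3, χ = 2 − 2·3 = -4.
E = V + F − (-4) = 26 + 30 − (-4) = 60.

60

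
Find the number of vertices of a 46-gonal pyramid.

A pyramid on an n-gon base has one n-gon and n triangles: V = 46 + 1 = 47, E = 2·46 = 92, F = 46 + 1 = 47.
Check: V − E + F = 47 − 92 + 47 = 2.

47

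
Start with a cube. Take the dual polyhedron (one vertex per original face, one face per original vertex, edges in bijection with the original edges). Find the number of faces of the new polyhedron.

The base solid has V = 8, E = 12, F = 6.
The dual swaps V and F and preserves E: V′ = F = 6, E′ = E = 12, F′ = V = 8.

8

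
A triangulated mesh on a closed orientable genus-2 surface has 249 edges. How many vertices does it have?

χ = 2 − 2·2 = -2, and every face is a triangle so 3F = 2E.
F = 2E/3 = 166. Then V = -2 + E − F = -2 + 249 − 166 = 81.

81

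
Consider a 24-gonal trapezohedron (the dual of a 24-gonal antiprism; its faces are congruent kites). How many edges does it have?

The n-trapezohedron (dual of the n-antiprism) has V = 2·24 + 2 = 50, E = 4·24 = 96, F = 2·24 = 48.

96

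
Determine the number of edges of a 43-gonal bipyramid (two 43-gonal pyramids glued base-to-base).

A bipyramid over an n-gon has 2n triangular faces and n + 2 vertices: V = 43 + 2 = 45, E = 3·43 = 129, F = 2·43 = 86.

129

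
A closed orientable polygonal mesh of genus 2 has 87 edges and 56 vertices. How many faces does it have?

For a closed orientable surface of genus 2, χ = 2 − 2·2 = -2.
F = -2 − V + E = -2 − 56 + 87 = 29.

29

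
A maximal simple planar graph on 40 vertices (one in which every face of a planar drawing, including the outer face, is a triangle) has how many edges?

114

In a plane triangulation 3F = 2E and V − E + F = 2, so E = 3V − 6 = 3·40 − 6 = 114.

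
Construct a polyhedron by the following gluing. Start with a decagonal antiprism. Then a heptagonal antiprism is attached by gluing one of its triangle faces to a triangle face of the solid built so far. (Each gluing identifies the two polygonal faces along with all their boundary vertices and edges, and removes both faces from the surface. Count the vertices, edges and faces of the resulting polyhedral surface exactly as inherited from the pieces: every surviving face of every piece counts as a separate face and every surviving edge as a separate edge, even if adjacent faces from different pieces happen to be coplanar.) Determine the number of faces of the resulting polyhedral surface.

36

A decagonal antiprism: V=20, E=40, F=22.
Attach a heptagonal antiprism (V=14, E=28, F=16) along a 3-gon: merge 3 vertices and 3 edges, delete both glued faces → V=31, E=65, F=36.
Check: V − E + F = 31 − 65 + 36 = 2.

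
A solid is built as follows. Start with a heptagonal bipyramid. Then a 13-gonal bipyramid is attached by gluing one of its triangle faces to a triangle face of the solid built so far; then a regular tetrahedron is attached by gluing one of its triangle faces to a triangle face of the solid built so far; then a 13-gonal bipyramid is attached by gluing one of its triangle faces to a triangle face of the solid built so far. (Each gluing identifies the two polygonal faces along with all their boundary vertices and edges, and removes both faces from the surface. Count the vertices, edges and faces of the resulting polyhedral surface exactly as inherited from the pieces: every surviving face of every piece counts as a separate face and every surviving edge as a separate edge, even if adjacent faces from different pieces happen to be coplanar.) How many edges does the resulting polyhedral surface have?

96

A heptagonal bipyramid: V=9, E=21, F=14.
Attach a 13-gonal bipyramid (V=15, E=39, F=26) along a 3-gon: merge 3 vertices and 3 edges, delete both glued faces → V=21, E=57, F=38.
Attach a regular tetrahedron (V=4, E=6, F=4) along a 3-gon: merge 3 vertices and 3 edges, delete both glued faces → V=22, E=60, F=40.
Attach a 13-gonal bipyramid (V=15, E=39, F=26) along a 3-gon: merge 3 vertices and 3 edges, delete both glued faces → V=34, E=96, F=64.
Check: V − E + F = 34 − 96 + 64 = 2.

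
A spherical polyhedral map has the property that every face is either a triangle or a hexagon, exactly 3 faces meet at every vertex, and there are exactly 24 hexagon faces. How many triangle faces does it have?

4

Let x be the number of triangles; then F = 24 + x.
Edge–face incidences: 2E = 6·24 + 3·x = 144 + 3x.
Every vertex has degree 3, so 3V = 2E.
Euler: V − E + F = 2 ⇒ (2E)/3 − E + (24 + x) = 2.
Multiply by 6: 2·(2E) − 3·(2E) + 6·(24 + x) = 12, i.e. 144 + 6x − (144 + 3x) = 12.
Collecting terms: 3x = 12, so x = 4.
Then 2E = 144 + 3·4 = 156, so E = 78, V = 2E/3 = 52, F = 24 + 4 = 28.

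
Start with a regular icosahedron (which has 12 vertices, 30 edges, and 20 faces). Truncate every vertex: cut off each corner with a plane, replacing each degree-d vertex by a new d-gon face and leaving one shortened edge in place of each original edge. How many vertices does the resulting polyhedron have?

60

Truncation replaces each original edge-end by a new vertex, so V′ = 2E = 60.
Each original edge survives, and each old vertex of degree d contributes d new edges; summing degrees gives Σd = 2E, so E′ = E + 2E = 3E = 90.
Each original face survives and each original vertex becomes one new face: F′ = F + V = 32.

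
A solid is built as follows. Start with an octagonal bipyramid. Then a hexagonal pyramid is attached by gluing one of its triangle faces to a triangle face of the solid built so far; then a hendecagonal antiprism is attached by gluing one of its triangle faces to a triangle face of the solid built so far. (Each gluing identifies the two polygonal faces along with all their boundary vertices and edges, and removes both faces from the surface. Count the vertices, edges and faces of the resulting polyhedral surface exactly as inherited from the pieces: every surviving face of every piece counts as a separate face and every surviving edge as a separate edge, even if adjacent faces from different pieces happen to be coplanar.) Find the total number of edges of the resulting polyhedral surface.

An octagonal bipyramid: V=10, E=24, F=16.
Attach a hexagonal pyramid (V=7, E=12, F=7) along a 3-gon: merge 3 vertices and 3 edges, delete both glued faces → V=14, E=33, F=21.
Attach a hendecagonal antiprism (V=22, E=44, F=24) along a 3-gon: merge 3 vertices and 3 edges, delete both glued faces → V=33, E=74, F=43.
Check: V − E + F = 33 − 74 + 43 = 2.

74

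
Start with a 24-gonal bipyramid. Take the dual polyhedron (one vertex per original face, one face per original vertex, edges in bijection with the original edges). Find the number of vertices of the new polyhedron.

The base solid has V = 26, E = 72, F = 48.
The dual swaps V and F and preserves E: V′ = F = 48, E′ = E = 72, F′ = V = 26.

48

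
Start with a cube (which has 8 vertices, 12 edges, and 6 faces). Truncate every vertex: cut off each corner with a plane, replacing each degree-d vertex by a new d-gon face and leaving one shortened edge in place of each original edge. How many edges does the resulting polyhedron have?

36

Truncation replaces each original edge-end by a new vertex, so V′ = 2E = 24.
Each original edge survives, and each old vertex of degree d contributes d new edges; summing degrees gives Σd = 2E, so E′ = E + 2E = 3E = 36.
Each original face survives and each original vertex becomes one new face: F′ = F + V = 14.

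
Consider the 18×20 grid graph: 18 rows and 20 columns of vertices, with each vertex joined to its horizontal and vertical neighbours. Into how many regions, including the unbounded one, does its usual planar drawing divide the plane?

The grid has V = 18·20 = 360 vertices and E = 18·19 + 20·17 = 682 edges.
F = 2 − V + E = 2 − 360 + 682 = 324.

324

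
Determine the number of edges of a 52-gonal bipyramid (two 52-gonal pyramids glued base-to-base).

156

A bipyramid over an n-gon has 2n triangular faces and n + 2 vertices: V = 52 + 2 = 54, E = 3·52 = 156, F = 2·52 = 104.
Check: V − E + F = 54 − 156 + 104 = 2.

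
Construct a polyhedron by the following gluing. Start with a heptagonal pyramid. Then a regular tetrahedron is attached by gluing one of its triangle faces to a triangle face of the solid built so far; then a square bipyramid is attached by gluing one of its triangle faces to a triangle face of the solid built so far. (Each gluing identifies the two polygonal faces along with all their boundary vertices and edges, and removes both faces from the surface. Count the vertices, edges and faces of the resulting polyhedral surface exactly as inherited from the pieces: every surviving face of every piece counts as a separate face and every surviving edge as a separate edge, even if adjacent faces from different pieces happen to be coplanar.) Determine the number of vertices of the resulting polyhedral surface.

12

A heptagonal pyramid: V=8, E=14, F=8.
Attach a regular tetrahedron (V=4, E=6, F=4) along a 3-gon: merge 3 vertices and 3 edges, delete both glued faces → V=9, E=17, F=10.
Attach a square bipyramid (V=6, E=12, F=8) along a 3-gon: merge 3 vertices and 3 edges, delete both glued faces → V=12, E=26, F=16.
Check: V − E + F = 12 − 26 + 16 = 2.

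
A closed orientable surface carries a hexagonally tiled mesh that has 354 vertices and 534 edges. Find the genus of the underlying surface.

2

Every face is a hexagon and each edge borders two faces, so 6F = 2·534, giving F = 178.
χ = V − E + F = 354 − 534 + 178 = -2.
For a closed orientable surface χ = 2 − 2g, so g = (2 − (-2))/2 = 2.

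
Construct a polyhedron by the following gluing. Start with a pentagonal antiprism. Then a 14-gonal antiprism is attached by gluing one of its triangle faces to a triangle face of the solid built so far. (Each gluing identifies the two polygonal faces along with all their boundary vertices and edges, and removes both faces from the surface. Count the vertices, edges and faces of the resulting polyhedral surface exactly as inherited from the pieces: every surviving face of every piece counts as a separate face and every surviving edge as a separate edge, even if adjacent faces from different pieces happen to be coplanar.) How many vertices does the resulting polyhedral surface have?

35

A pentagonal antiprism: V=10, E=20, F=12.
Attach a 14-gonal antiprism (V=28, E=56, F=30) along a 3-gon: merge 3 vertices and 3 edges, delete both glued faces → V=35, E=73, F=40.
Check: V − E + F = 35 − 73 + 40 = 2.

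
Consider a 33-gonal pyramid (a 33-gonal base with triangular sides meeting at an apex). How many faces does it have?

A pyramid on an n-gon base has one n-gon and n triangles: V = 33 + 1 = 34, E = 2·33 = 66, F = 33 + 1 = 34.

34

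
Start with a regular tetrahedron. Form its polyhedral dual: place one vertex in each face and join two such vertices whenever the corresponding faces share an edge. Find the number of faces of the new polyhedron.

4

The base solid has V = 4, E = 6, F = 4.
The dual swaps V and F and preserves E: V′ = F = 4, E′ = E = 6, F′ = V = 4.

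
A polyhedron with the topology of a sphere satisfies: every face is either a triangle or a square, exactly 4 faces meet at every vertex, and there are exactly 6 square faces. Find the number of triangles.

Let x be the number of triangles; then F = 6 + x.
Edge–face incidences: 2E = 4·6 + 3·x = 24 + 3x.
Every vertex has degree 4, so 4V = 2E.
Euler: V − E + F = 2 ⇒ (2E)/4 − E + (6 + x) = 2.
Multiply by 8: 2·(2E) − 4·(2E) + 8·(6 + x) = 16, i.e. 48 + 8x − 2·(24 + 3x) = 16.
Collecting terms: 2x = 16, so x = 8.
Then 2E = 24 + 3·8 = 48, so E = 24, V = 2E/4 = 12, F = 6 + 8 = 14.

8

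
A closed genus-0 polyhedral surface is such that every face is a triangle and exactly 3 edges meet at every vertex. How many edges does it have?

Each face has 3 edges and each edge borders two faces, so 2E = 3F.
Each vertex has degree 3, so 3V = 2E and hence V = 3F/3.
Euler: V − E + F = 2 ⇒ (3F/3) − (3F/2) + F = 2.
Multiply by 6: (6 − 9 + 6)F = 12, i.e. 3F = 12.
So F = 4, E = 3·4/2 = 6, V = 3·4/3 = 4.

6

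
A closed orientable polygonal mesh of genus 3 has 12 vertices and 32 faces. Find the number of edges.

For a closed orientable surface of genus 3, χ = 2 − 2·3 = -4.
E = V + F − (-4) = 12 + 32 − (-4) = 48.

48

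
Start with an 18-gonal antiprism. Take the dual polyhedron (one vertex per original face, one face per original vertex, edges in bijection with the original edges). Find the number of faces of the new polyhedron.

The base solid has V = 36, E = 72, F = 38.
The dual swaps V and F and preserves E: V′ = F = 38, E′ = E = 72, F′ = V = 36.

36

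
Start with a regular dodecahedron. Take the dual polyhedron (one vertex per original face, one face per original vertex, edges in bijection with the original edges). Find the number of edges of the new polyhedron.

The base solid has V = 20, E = 30, F = 12.
The dual swaps V and F and preserves E: V′ = F = 12, E′ = E = 30, F′ = V = 20.

30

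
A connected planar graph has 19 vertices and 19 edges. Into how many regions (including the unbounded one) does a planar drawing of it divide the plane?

Euler's formula for a connected plane graph: V − E + F = 2, so F = 2 − 19 + 19 = 2.

2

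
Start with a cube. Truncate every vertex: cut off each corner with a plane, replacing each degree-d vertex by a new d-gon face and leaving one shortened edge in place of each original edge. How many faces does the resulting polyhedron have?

The base solid has V = 8, E = 12, F = 6.
Truncation replaces each original edge-end by a new vertex, so V′ = 2E = 24.
Each original edge survives, and each old vertex of degree d contributes d new edges; summing degrees gives Σd = 2E, so E′ = E + 2E = 3E = 36.
Each original face survives and each original vertex becomes one new face: F′ = F + V = 14.

14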